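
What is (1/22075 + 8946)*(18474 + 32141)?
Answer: 1999119912973/4415 ≈ 4.5280e+8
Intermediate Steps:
(1/22075 + 8946)*(18474 + 32141) = (1/22075 + 8946)*50615 = (197482951/22075)*50615 = 1999119912973/4415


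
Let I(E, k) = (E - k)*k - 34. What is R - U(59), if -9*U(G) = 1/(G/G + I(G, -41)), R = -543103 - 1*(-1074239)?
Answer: 19756665791/37197 ≈ 5.3114e+5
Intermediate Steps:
I(E, k) = -34 + k*(E - k) (I(E, k) = k*(E - k) - 34 = -34 + k*(E - k))
R = 531136 (R = -543103 + 1074239 = 531136)
U(G) = -1/(9*(-1714 - 41*G)) (U(G) = -1/(9*(G/G + (-34 - 1*(-41)² + G*(-41)))) = -1/(9*(1 + (-34 - 1*1681 - 41*G))) = -1/(9*(1 + (-34 - 1681 - 41*G))) = -1/(9*(1 + (-1715 - 41*G))) = -1/(9*(-1714 - 41*G)))
R - U(59) = 531136 - 1/(9*(1714 + 41*59)) = 531136 - 1/(9*(1714 + 2419)) = 531136 - 1/(9*4133) = 531136 - 1*1/37197 = 531136 - 1/37197 = 19756665791/37197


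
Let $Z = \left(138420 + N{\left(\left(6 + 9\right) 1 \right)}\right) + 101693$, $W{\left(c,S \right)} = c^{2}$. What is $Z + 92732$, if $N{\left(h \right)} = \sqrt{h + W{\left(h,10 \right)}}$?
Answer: $332845 + 4 \sqrt{15} \approx 3.3286 \cdot 10^{5}$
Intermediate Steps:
$N{\left(h \right)} = \sqrt{h + h^{2}}$
$Z = 240113 + 4 \sqrt{15}$ ($Z = \left(138420 + \sqrt{\left(6 + 9\right) 1 \left(1 + \left(6 + 9\right) 1\right)}\right) + 101693 = \left(138420 + \sqrt{15 \cdot 1 \left(1 + 15 \cdot 1\right)}\right) + 101693 = \left(138420 + \sqrt{15 \left(1 + 15\right)}\right) + 101693 = \left(138420 + \sqrt{15 \cdot 16}\right) + 101693 = \left(138420 + \sqrt{240}\right) + 101693 = \left(138420 + 4 \sqrt{15}\right) + 101693 = 240113 + 4 \sqrt{15} \approx 2.4013 \cdot 10^{5}$)
$Z + 92732 = \left(240113 + 4 \sqrt{15}\right) + 92732 = 332845 + 4 \sqrt{15}$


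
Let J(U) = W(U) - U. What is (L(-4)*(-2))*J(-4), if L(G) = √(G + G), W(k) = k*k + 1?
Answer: -84*I*√2 ≈ -118.79*I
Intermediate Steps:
W(k) = 1 + k² (W(k) = k² + 1 = 1 + k²)
L(G) = √2*√G (L(G) = √(2*G) = √2*√G)
J(U) = 1 + U² - U (J(U) = (1 + U²) - U = 1 + U² - U)
(L(-4)*(-2))*J(-4) = ((√2*√(-4))*(-2))*(1 + (-4)² - 1*(-4)) = ((√2*(2*I))*(-2))*(1 + 16 + 4) = ((2*I*√2)*(-2))*21 = -4*I*√2*21 = -84*I*√2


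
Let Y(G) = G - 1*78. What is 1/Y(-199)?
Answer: -1/277 ≈ -0.0036101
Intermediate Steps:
Y(G) = -78 + G (Y(G) = G - 78 = -78 + G)
1/Y(-199) = 1/(-78 - 199) = 1/(-277) = -1/277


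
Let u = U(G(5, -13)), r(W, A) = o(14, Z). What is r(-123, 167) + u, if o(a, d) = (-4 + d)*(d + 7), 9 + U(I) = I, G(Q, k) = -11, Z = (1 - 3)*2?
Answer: -44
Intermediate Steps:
Z = -4 (Z = -2*2 = -4)
U(I) = -9 + I
o(a, d) = (-4 + d)*(7 + d)
r(W, A) = -24 (r(W, A) = -28 + (-4)² + 3*(-4) = -28 + 16 - 12 = -24)
u = -20 (u = -9 - 11 = -20)
r(-123, 167) + u = -24 - 20 = -44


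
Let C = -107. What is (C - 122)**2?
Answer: 52441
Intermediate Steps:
(C - 122)**2 = (-107 - 122)**2 = (-229)**2 = 52441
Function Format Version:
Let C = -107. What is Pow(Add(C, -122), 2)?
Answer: 52441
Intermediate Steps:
Pow(Add(C, -122), 2) = Pow(Add(-107, -122), 2) = Pow(-229, 2) = 52441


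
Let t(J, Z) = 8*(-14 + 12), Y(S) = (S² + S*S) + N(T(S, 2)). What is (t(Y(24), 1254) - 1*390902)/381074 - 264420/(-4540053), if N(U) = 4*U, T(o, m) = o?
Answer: -279004141929/288349359487 ≈ -0.96759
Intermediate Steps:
Y(S) = 2*S² + 4*S (Y(S) = (S² + S*S) + 4*S = (S² + S²) + 4*S = 2*S² + 4*S)
t(J, Z) = -16 (t(J, Z) = 8*(-2) = -16)
(t(Y(24), 1254) - 1*390902)/381074 - 264420/(-4540053) = (-16 - 1*390902)/381074 - 264420/(-4540053) = (-16 - 390902)*(1/381074) - 264420*(-1/4540053) = -390918*1/381074 + 88140/1513351 = -195459/190537 + 88140/1513351 = -279004141929/288349359487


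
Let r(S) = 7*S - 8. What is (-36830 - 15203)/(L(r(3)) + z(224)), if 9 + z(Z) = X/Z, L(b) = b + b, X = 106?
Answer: -5827696/1957 ≈ -2977.9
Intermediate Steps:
r(S) = -8 + 7*S
L(b) = 2*b
z(Z) = -9 + 106/Z
(-36830 - 15203)/(L(r(3)) + z(224)) = (-36830 - 15203)/(2*(-8 + 7*3) + (-9 + 106/224)) = -52033/(2*(-8 + 21) + (-9 + 106*(1/224))) = -52033/(2*13 + (-9 + 53/112)) = -52033/(26 - 955/112) = -52033/1957/112 = -52033*112/1957 = -5827696/1957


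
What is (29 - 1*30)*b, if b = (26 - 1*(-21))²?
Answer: -2209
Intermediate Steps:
b = 2209 (b = (26 + 21)² = 47² = 2209)
(29 - 1*30)*b = (29 - 1*30)*2209 = (29 - 30)*2209 = -1*2209 = -2209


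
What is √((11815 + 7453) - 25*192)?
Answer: 2*√3617 ≈ 120.28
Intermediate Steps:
√((11815 + 7453) - 25*192) = √(19268 - 4800) = √14468 = 2*√3617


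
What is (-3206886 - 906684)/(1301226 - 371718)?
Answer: -685595/154918 ≈ -4.4255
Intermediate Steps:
(-3206886 - 906684)/(1301226 - 371718) = -4113570/929508 = -4113570*1/929508 = -685595/154918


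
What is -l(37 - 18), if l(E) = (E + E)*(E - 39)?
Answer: 760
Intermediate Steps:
l(E) = 2*E*(-39 + E) (l(E) = (2*E)*(-39 + E) = 2*E*(-39 + E))
-l(37 - 18) = -2*(37 - 18)*(-39 + (37 - 18)) = -2*19*(-39 + 19) = -2*19*(-20) = -1*(-760) = 760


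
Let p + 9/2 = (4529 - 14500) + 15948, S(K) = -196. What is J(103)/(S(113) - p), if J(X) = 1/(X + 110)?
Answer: -2/2627781 ≈ -7.6110e-7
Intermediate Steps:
p = 11945/2 (p = -9/2 + ((4529 - 14500) + 15948) = -9/2 + (-9971 + 15948) = -9/2 + 5977 = 11945/2 ≈ 5972.5)
J(X) = 1/(110 + X)
J(103)/(S(113) - p) = 1/((110 + 103)*(-196 - 1*11945/2)) = 1/(213*(-196 - 11945/2)) = 1/(213*(-12337/2)) = (1/213)*(-2/12337) = -2/2627781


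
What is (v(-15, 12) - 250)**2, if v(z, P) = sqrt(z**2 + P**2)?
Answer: 62869 - 1500*sqrt(41) ≈ 53264.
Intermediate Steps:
v(z, P) = sqrt(P**2 + z**2)
(v(-15, 12) - 250)**2 = (sqrt(12**2 + (-15)**2) - 250)**2 = (sqrt(144 + 225) - 250)**2 = (sqrt(369) - 250)**2 = (3*sqrt(41) - 250)**2 = (-250 + 3*sqrt(41))**2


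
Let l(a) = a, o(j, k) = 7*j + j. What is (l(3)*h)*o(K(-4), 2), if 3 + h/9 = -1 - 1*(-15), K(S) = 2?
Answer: 4752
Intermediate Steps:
o(j, k) = 8*j
h = 99 (h = -27 + 9*(-1 - 1*(-15)) = -27 + 9*(-1 + 15) = -27 + 9*14 = -27 + 126 = 99)
(l(3)*h)*o(K(-4), 2) = (3*99)*(8*2) = 297*16 = 4752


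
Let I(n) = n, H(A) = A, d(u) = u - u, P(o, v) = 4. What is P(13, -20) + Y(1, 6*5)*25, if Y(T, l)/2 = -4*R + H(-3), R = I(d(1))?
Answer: -146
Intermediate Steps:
d(u) = 0
R = 0
Y(T, l) = -6 (Y(T, l) = 2*(-4*0 - 3) = 2*(0 - 3) = 2*(-3) = -6)
P(13, -20) + Y(1, 6*5)*25 = 4 - 6*25 = 4 - 150 = -146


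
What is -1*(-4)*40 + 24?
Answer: 184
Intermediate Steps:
-1*(-4)*40 + 24 = 4*40 + 24 = 160 + 24 = 184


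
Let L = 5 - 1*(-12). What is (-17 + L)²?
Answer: 0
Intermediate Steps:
L = 17 (L = 5 + 12 = 17)
(-17 + L)² = (-17 + 17)² = 0² = 0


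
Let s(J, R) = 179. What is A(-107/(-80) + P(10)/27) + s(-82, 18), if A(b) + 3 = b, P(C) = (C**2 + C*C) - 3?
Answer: 398809/2160 ≈ 184.63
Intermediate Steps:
P(C) = -3 + 2*C**2 (P(C) = (C**2 + C**2) - 3 = 2*C**2 - 3 = -3 + 2*C**2)
A(b) = -3 + b
A(-107/(-80) + P(10)/27) + s(-82, 18) = (-3 + (-107/(-80) + (-3 + 2*10**2)/27)) + 179 = (-3 + (-107*(-1/80) + (-3 + 2*100)*(1/27))) + 179 = (-3 + (107/80 + (-3 + 200)*(1/27))) + 179 = (-3 + (107/80 + 197*(1/27))) + 179 = (-3 + (107/80 + 197/27)) + 179 = (-3 + 18649/2160) + 179 = 12169/2160 + 179 = 398809/2160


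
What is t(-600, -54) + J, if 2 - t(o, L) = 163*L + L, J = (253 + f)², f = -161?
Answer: 17322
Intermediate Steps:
J = 8464 (J = (253 - 161)² = 92² = 8464)
t(o, L) = 2 - 164*L (t(o, L) = 2 - (163*L + L) = 2 - 164*L)
t(-600, -54) + J = (2 - 164*(-54)) + 8464 = (2 + 8856) + 8464 = 8858 + 8464 = 17322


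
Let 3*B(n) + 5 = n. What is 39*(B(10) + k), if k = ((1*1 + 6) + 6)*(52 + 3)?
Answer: 27950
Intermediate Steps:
B(n) = -5/3 + n/3
k = 715 (k = ((1 + 6) + 6)*55 = (7 + 6)*55 = 13*55 = 715)
39*(B(10) + k) = 39*((-5/3 + (⅓)*10) + 715) = 39*((-5/3 + 10/3) + 715) = 39*(5/3 + 715) = 39*(2150/3) = 27950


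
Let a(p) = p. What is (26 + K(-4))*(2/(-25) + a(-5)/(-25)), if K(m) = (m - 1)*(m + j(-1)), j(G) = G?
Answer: 153/25 ≈ 6.1200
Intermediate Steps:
K(m) = (-1 + m)**2 (K(m) = (m - 1)*(m - 1) = (-1 + m)*(-1 + m) = (-1 + m)**2)
(26 + K(-4))*(2/(-25) + a(-5)/(-25)) = (26 + (1 + (-4)**2 - 2*(-4)))*(2/(-25) - 5/(-25)) = (26 + (1 + 16 + 8))*(2*(-1/25) - 5*(-1/25)) = (26 + 25)*(-2/25 + 1/5) = 51*(3/25) = 153/25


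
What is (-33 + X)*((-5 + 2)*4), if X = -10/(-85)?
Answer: 6708/17 ≈ 394.59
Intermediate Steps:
X = 2/17 (X = -10*(-1/85) = 2/17 ≈ 0.11765)
(-33 + X)*((-5 + 2)*4) = (-33 + 2/17)*((-5 + 2)*4) = -(-1677)*4/17 = -559/17*(-12) = 6708/17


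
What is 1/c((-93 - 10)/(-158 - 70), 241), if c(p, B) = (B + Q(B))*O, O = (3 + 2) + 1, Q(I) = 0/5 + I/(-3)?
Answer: 1/964 ≈ 0.0010373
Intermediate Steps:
Q(I) = -I/3 (Q(I) = 0*(⅕) + I*(-⅓) = 0 - I/3 = -I/3)
O = 6 (O = 5 + 1 = 6)
c(p, B) = 4*B (c(p, B) = (B - B/3)*6 = (2*B/3)*6 = 4*B)
1/c((-93 - 10)/(-158 - 70), 241) = 1/(4*241) = 1/964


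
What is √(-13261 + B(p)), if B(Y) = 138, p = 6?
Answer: I*√13123 ≈ 114.56*I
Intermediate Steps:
√(-13261 + B(p)) = √(-13261 + 138) = √(-13123) = I*√13123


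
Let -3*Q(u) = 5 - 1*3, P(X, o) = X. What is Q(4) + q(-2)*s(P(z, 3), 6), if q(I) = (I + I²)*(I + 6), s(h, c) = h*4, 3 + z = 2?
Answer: -98/3 ≈ -32.667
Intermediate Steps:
z = -1 (z = -3 + 2 = -1)
s(h, c) = 4*h
Q(u) = -⅔ (Q(u) = -(5 - 1*3)/3 = -(5 - 3)/3 = -⅓*2 = -⅔)
q(I) = (6 + I)*(I + I²) (q(I) = (I + I²)*(6 + I) = (6 + I)*(I + I²))
Q(4) + q(-2)*s(P(z, 3), 6) = -⅔ + (-2*(6 + (-2)² + 7*(-2)))*(4*(-1)) = -⅔ - 2*(6 + 4 - 14)*(-4) = -⅔ - 2*(-4)*(-4) = -⅔ + 8*(-4) = -⅔ - 32 = -98/3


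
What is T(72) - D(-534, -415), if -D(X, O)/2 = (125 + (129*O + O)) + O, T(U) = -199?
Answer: -108679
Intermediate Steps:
D(X, O) = -250 - 262*O (D(X, O) = -2*((125 + (129*O + O)) + O) = -2*((125 + 130*O) + O) = -2*(125 + 131*O) = -250 - 262*O)
T(72) - D(-534, -415) = -199 - (-250 - 262*(-415)) = -199 - (-250 + 108730) = -199 - 1*108480 = -199 - 108480 = -108679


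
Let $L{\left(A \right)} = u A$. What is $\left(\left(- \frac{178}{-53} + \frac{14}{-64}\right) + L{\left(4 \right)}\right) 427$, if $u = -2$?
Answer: $- \frac{3519761}{1696} \approx -2075.3$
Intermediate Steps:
$L{\left(A \right)} = - 2 A$
$\left(\left(- \frac{178}{-53} + \frac{14}{-64}\right) + L{\left(4 \right)}\right) 427 = \left(\left(- \frac{178}{-53} + \frac{14}{-64}\right) - 8\right) 427 = \left(\left(\left(-178\right) \left(- \frac{1}{53}\right) + 14 \left(- \frac{1}{64}\right)\right) - 8\right) 427 = \left(\left(\frac{178}{53} - \frac{7}{32}\right) - 8\right) 427 = \left(\frac{5325}{1696} - 8\right) 427 = \left(- \frac{8243}{1696}\right) 427 = - \frac{3519761}{1696}$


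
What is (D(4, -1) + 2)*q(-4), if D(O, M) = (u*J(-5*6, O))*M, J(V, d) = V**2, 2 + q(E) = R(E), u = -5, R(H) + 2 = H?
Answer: -36016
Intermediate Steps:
R(H) = -2 + H
q(E) = -4 + E (q(E) = -2 + (-2 + E) = -4 + E)
D(O, M) = -4500*M (D(O, M) = (-5*(-5*6)**2)*M = (-5*(-30)**2)*M = (-5*900)*M = -4500*M)
(D(4, -1) + 2)*q(-4) = (-4500*(-1) + 2)*(-4 - 4) = (4500 + 2)*(-8) = 4502*(-8) = -36016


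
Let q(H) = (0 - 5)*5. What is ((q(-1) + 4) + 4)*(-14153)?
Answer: 240601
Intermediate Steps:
q(H) = -25 (q(H) = -5*5 = -25)
((q(-1) + 4) + 4)*(-14153) = ((-25 + 4) + 4)*(-14153) = (-21 + 4)*(-14153) = -17*(-14153) = 240601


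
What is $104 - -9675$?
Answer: $9779$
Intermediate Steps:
$104 - -9675 = 104 + 9675 = 9779$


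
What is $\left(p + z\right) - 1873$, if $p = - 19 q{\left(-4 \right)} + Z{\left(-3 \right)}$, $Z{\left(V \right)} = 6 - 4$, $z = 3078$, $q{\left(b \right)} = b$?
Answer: $1283$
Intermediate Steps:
$Z{\left(V \right)} = 2$ ($Z{\left(V \right)} = 6 - 4 = 2$)
$p = 78$ ($p = \left(-19\right) \left(-4\right) + 2 = 76 + 2 = 78$)
$\left(p + z\right) - 1873 = \left(78 + 3078\right) - 1873 = 3156 - 1873 = 1283$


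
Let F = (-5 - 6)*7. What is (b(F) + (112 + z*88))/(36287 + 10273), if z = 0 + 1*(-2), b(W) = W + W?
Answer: -109/23280 ≈ -0.0046821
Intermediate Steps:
F = -77 (F = -11*7 = -77)
b(W) = 2*W
z = -2 (z = 0 - 2 = -2)
(b(F) + (112 + z*88))/(36287 + 10273) = (2*(-77) + (112 - 2*88))/(36287 + 10273) = (-154 + (112 - 176))/46560 = (-154 - 64)*(1/46560) = -218*1/46560 = -109/23280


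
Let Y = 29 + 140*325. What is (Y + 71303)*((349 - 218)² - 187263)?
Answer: -19873356864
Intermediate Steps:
Y = 45529 (Y = 29 + 45500 = 45529)
(Y + 71303)*((349 - 218)² - 187263) = (45529 + 71303)*((349 - 218)² - 187263) = 116832*(131² - 187263) = 116832*(17161 - 187263) = 116832*(-170102) = -19873356864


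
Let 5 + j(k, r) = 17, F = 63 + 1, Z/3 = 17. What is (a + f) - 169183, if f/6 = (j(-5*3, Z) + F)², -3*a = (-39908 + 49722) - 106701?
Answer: -306694/3 ≈ -1.0223e+5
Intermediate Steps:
Z = 51 (Z = 3*17 = 51)
F = 64
j(k, r) = 12 (j(k, r) = -5 + 17 = 12)
a = 96887/3 (a = -((-39908 + 49722) - 106701)/3 = -(9814 - 106701)/3 = -⅓*(-96887) = 96887/3 ≈ 32296.)
f = 34656 (f = 6*(12 + 64)² = 6*76² = 6*5776 = 34656)
(a + f) - 169183 = (96887/3 + 34656) - 169183 = 200855/3 - 169183 = -306694/3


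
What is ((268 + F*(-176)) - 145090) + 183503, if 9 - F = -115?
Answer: 16857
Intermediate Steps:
F = 124 (F = 9 - 1*(-115) = 9 + 115 = 124)
((268 + F*(-176)) - 145090) + 183503 = ((268 + 124*(-176)) - 145090) + 183503 = ((268 - 21824) - 145090) + 183503 = (-21556 - 145090) + 183503 = -166646 + 183503 = 16857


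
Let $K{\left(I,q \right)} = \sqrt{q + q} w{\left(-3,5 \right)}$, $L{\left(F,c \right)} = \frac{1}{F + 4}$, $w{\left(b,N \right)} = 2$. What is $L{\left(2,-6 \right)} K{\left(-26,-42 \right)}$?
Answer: $\frac{2 i \sqrt{21}}{3} \approx 3.055 i$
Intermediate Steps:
$L{\left(F,c \right)} = \frac{1}{4 + F}$
$K{\left(I,q \right)} = 2 \sqrt{2} \sqrt{q}$ ($K{\left(I,q \right)} = \sqrt{q + q} 2 = \sqrt{2 q} 2 = \sqrt{2} \sqrt{q} 2 = 2 \sqrt{2} \sqrt{q}$)
$L{\left(2,-6 \right)} K{\left(-26,-42 \right)} = \frac{2 \sqrt{2} \sqrt{-42}}{4 + 2} = \frac{2 \sqrt{2} i \sqrt{42}}{6} = \frac{4 i \sqrt{21}}{6} = \frac{2 i \sqrt{21}}{3}$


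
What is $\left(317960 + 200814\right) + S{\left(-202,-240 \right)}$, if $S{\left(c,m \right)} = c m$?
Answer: $567254$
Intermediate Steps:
$\left(317960 + 200814\right) + S{\left(-202,-240 \right)} = \left(317960 + 200814\right) - -48480 = 518774 + 48480 = 567254$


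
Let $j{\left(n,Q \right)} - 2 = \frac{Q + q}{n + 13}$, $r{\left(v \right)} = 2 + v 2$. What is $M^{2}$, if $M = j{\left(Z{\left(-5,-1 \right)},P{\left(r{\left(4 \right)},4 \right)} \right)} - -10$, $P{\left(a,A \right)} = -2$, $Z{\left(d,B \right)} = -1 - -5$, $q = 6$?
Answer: $\frac{43264}{289} \approx 149.7$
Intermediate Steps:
$r{\left(v \right)} = 2 + 2 v$
$Z{\left(d,B \right)} = 4$ ($Z{\left(d,B \right)} = -1 + 5 = 4$)
$j{\left(n,Q \right)} = 2 + \frac{6 + Q}{13 + n}$ ($j{\left(n,Q \right)} = 2 + \frac{Q + 6}{n + 13} = 2 + \frac{6 + Q}{13 + n}$)
$M = \frac{208}{17}$ ($M = \frac{32 - 2 + 2 \cdot 4}{13 + 4} - -10 = \frac{32 - 2 + 8}{17} + 10 = \frac{1}{17} \cdot 38 + 10 = \frac{38}{17} + 10 = \frac{208}{17} \approx 12.235$)
$M^{2} = \left(\frac{208}{17}\right)^{2} = \frac{43264}{289}$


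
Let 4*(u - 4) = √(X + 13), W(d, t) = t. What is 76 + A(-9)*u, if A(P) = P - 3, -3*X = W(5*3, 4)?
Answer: 28 - √105 ≈ 17.753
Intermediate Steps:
X = -4/3 (X = -⅓*4 = -4/3 ≈ -1.3333)
u = 4 + √105/12 (u = 4 + √(-4/3 + 13)/4 = 4 + √(35/3)/4 = 4 + (√105/3)/4 = 4 + √105/12 ≈ 4.8539)
A(P) = -3 + P
76 + A(-9)*u = 76 + (-3 - 9)*(4 + √105/12) = 76 - 12*(4 + √105/12) = 76 + (-48 - √105) = 28 - √105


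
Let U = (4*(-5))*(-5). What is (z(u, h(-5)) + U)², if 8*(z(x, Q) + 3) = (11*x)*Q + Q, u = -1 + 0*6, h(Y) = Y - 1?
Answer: 43681/4 ≈ 10920.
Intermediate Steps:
h(Y) = -1 + Y
u = -1 (u = -1 + 0 = -1)
z(x, Q) = -3 + Q/8 + 11*Q*x/8 (z(x, Q) = -3 + ((11*x)*Q + Q)/8 = -3 + (11*Q*x + Q)/8 = -3 + (Q + 11*Q*x)/8 = -3 + (Q/8 + 11*Q*x/8) = -3 + Q/8 + 11*Q*x/8)
U = 100 (U = -20*(-5) = 100)
(z(u, h(-5)) + U)² = ((-3 + (-1 - 5)/8 + (11/8)*(-1 - 5)*(-1)) + 100)² = ((-3 + (⅛)*(-6) + (11/8)*(-6)*(-1)) + 100)² = ((-3 - ¾ + 33/4) + 100)² = (9/2 + 100)² = (209/2)² = 43681/4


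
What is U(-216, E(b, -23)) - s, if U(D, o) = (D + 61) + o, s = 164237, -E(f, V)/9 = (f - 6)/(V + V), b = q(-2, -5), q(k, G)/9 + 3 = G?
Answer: -3781367/23 ≈ -1.6441e+5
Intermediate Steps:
q(k, G) = -27 + 9*G
b = -72 (b = -27 + 9*(-5) = -27 - 45 = -72)
E(f, V) = -9*(-6 + f)/(2*V) (E(f, V) = -9*(f - 6)/(V + V) = -9*(-6 + f)/(2*V))
U(D, o) = 61 + D + o (U(D, o) = (61 + D) + o = 61 + D + o)
U(-216, E(b, -23)) - s = (61 - 216 + (9/2)*(6 - 1*(-72))/(-23)) - 1*164237 = (61 - 216 + (9/2)*(-1/23)*(6 + 72)) - 164237 = (61 - 216 + (9/2)*(-1/23)*78) - 164237 = (61 - 216 - 351/23) - 164237 = -3916/23 - 164237 = -3781367/23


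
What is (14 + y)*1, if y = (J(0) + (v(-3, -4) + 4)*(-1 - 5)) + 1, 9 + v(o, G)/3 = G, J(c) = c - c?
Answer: 225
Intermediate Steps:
J(c) = 0
v(o, G) = -27 + 3*G
y = 211 (y = (0 + ((-27 + 3*(-4)) + 4)*(-1 - 5)) + 1 = (0 + ((-27 - 12) + 4)*(-6)) + 1 = (0 + (-39 + 4)*(-6)) + 1 = (0 - 35*(-6)) + 1 = (0 + 210) + 1 = 210 + 1 = 211)
(14 + y)*1 = (14 + 211)*1 = 225*1 = 225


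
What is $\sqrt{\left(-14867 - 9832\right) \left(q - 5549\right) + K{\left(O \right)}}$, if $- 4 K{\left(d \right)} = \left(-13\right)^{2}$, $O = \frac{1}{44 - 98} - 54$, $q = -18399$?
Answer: $\frac{\sqrt{2365966439}}{2} \approx 24321.0$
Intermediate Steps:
$O = - \frac{2917}{54}$ ($O = \frac{1}{-54} - 54 = - \frac{1}{54} - 54 = - \frac{2917}{54} \approx -54.018$)
$K{\left(d \right)} = - \frac{169}{4}$ ($K{\left(d \right)} = - \frac{\left(-13\right)^{2}}{4} = \left(- \frac{1}{4}\right) 169 = - \frac{169}{4}$)
$\sqrt{\left(-14867 - 9832\right) \left(q - 5549\right) + K{\left(O \right)}} = \sqrt{\left(-14867 - 9832\right) \left(-18399 - 5549\right) - \frac{169}{4}} = \sqrt{\left(-24699\right) \left(-23948\right) - \frac{169}{4}} = \sqrt{591491652 - \frac{169}{4}} = \sqrt{\frac{2365966439}{4}} = \frac{\sqrt{2365966439}}{2}$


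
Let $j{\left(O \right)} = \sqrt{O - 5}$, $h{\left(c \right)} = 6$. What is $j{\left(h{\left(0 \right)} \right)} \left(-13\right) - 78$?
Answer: $-91$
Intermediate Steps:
$j{\left(O \right)} = \sqrt{-5 + O}$
$j{\left(h{\left(0 \right)} \right)} \left(-13\right) - 78 = \sqrt{-5 + 6} \left(-13\right) - 78 = \sqrt{1} \left(-13\right) - 78 = 1 \left(-13\right) - 78 = -13 - 78 = -91$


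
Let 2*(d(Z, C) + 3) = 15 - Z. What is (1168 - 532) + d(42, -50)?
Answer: 1239/2 ≈ 619.50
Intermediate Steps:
d(Z, C) = 9/2 - Z/2 (d(Z, C) = -3 + (15 - Z)/2 = -3 + (15/2 - Z/2) = 9/2 - Z/2)
(1168 - 532) + d(42, -50) = (1168 - 532) + (9/2 - ½*42) = 636 + (9/2 - 21) = 636 - 33/2 = 1239/2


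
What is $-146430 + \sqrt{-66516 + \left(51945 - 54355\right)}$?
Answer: $-146430 + i \sqrt{68926} \approx -1.4643 \cdot 10^{5} + 262.54 i$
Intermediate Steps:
$-146430 + \sqrt{-66516 + \left(51945 - 54355\right)} = -146430 + \sqrt{-66516 - 2410} = -146430 + \sqrt{-68926} = -146430 + i \sqrt{68926}$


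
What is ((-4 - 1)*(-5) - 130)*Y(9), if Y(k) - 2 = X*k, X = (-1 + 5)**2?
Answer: -15330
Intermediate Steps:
X = 16 (X = 4**2 = 16)
Y(k) = 2 + 16*k
((-4 - 1)*(-5) - 130)*Y(9) = ((-4 - 1)*(-5) - 130)*(2 + 16*9) = (-5*(-5) - 130)*(2 + 144) = (25 - 130)*146 = -105*146 = -15330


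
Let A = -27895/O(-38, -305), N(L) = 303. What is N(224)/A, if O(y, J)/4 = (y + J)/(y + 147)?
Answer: 59388/434365 ≈ 0.13672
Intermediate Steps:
O(y, J) = 4*(J + y)/(147 + y) (O(y, J) = 4*((y + J)/(y + 147)) = 4*((J + y)/(147 + y)) = 4*(J + y)/(147 + y))
A = 434365/196 (A = -27895*(147 - 38)/(4*(-305 - 38)) = -27895/(4*(-343)/109) = -27895/(4*(1/109)*(-343)) = -27895/(-1372/109) = -27895*(-109/1372) = 434365/196 ≈ 2216.1)
N(224)/A = 303/(434365/196) = 303*(196/434365) = 59388/434365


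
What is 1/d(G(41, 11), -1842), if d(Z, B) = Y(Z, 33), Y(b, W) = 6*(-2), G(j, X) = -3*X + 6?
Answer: -1/12 ≈ -0.083333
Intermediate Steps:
G(j, X) = 6 - 3*X
Y(b, W) = -12
d(Z, B) = -12
1/d(G(41, 11), -1842) = 1/(-12) = -1/12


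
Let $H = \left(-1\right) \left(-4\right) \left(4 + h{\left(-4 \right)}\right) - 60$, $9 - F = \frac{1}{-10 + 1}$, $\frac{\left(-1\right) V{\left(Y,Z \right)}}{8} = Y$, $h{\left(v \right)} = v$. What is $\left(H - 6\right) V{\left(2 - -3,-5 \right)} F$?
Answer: $\frac{72160}{3} \approx 24053.0$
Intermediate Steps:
$V{\left(Y,Z \right)} = - 8 Y$
$F = \frac{82}{9}$ ($F = 9 - \frac{1}{-10 + 1} = 9 - \frac{1}{-9} = 9 - - \frac{1}{9} = 9 + \frac{1}{9} = \frac{82}{9} \approx 9.1111$)
$H = -60$ ($H = \left(-1\right) \left(-4\right) \left(4 - 4\right) - 60 = 4 \cdot 0 - 60 = 0 - 60 = -60$)
$\left(H - 6\right) V{\left(2 - -3,-5 \right)} F = \left(-60 - 6\right) - 8 \left(2 - -3\right) \frac{82}{9} = \left(-60 - 6\right) - 8 \left(2 + 3\right) \frac{82}{9} = - 66 \left(-8\right) 5 \cdot \frac{82}{9} = - 66 \left(\left(-40\right) \frac{82}{9}\right) = \left(-66\right) \left(- \frac{3280}{9}\right) = \frac{72160}{3}$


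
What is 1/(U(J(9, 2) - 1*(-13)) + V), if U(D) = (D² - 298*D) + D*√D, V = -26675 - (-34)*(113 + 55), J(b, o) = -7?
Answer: -22715/515971009 - 6*√6/515971009 ≈ -4.4052e-5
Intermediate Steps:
V = -20963 (V = -26675 - (-34)*168 = -26675 - 1*(-5712) = -26675 + 5712 = -20963)
U(D) = D² + D^(3/2) - 298*D (U(D) = (D² - 298*D) + D^(3/2) = D² + D^(3/2) - 298*D)
1/(U(J(9, 2) - 1*(-13)) + V) = 1/(((-7 - 1*(-13))² + (-7 - 1*(-13))^(3/2) - 298*(-7 - 1*(-13))) - 20963) = 1/(((-7 + 13)² + (-7 + 13)^(3/2) - 298*(-7 + 13)) - 20963) = 1/((6² + 6^(3/2) - 298*6) - 20963) = 1/((36 + 6*√6 - 1788) - 20963) = 1/((-1752 + 6*√6) - 20963) = 1/(-22715 + 6*√6)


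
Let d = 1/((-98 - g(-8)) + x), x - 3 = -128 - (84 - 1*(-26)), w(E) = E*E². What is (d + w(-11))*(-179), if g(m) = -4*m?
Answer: 86961064/365 ≈ 2.3825e+5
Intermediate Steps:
w(E) = E³
x = -235 (x = 3 + (-128 - (84 - 1*(-26))) = 3 + (-128 - (84 + 26)) = 3 + (-128 - 1*110) = 3 + (-128 - 110) = 3 - 238 = -235)
d = -1/365 (d = 1/((-98 - (-4)*(-8)) - 235) = 1/((-98 - 1*32) - 235) = 1/((-98 - 32) - 235) = 1/(-130 - 235) = 1/(-365) = -1/365 ≈ -0.0027397)
(d + w(-11))*(-179) = (-1/365 + (-11)³)*(-179) = (-1/365 - 1331)*(-179) = -485816/365*(-179) = 86961064/365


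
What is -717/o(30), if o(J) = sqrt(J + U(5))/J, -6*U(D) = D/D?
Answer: -21510*sqrt(1074)/179 ≈ -3938.1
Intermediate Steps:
U(D) = -1/6 (U(D) = -D/(6*D) = -1/6*1 = -1/6)
o(J) = sqrt(-1/6 + J)/J (o(J) = sqrt(J - 1/6)/J = sqrt(-1/6 + J)/J)
-717/o(30) = -717*180/sqrt(-6 + 36*30) = -717*180/sqrt(-6 + 1080) = -717*30*sqrt(1074)/179 = -21510*sqrt(1074)/179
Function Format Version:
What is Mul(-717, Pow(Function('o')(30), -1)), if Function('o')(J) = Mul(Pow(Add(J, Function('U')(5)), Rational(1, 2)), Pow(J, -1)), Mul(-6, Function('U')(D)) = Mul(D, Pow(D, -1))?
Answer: Mul(Rational(-21510, 179), Pow(1074, Rational(1, 2))) ≈ -3938.1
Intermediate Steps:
Function('U')(D) = Rational(-1, 6) (Function('U')(D) = Mul(Rational(-1, 6), Mul(D, Pow(D, -1))) = Mul(Rational(-1, 6), 1) = Rational(-1, 6))
Function('o')(J) = Mul(Pow(J, -1), Pow(Add(Rational(-1, 6), J), Rational(1, 2))) (Function('o')(J) = Mul(Pow(Add(J, Rational(-1, 6)), Rational(1, 2)), Pow(J, -1)) = Mul(Pow(Add(Rational(-1, 6), J), Rational(1, 2)), Pow(J, -1)) = Mul(Pow(J, -1), Pow(Add(Rational(-1, 6), J), Rational(1, 2))))
Mul(-717, Pow(Function('o')(30), -1)) = Mul(-717, Pow(Mul(Rational(1, 6), Pow(30, -1), Pow(Add(-6, Mul(36, 30)), Rational(1, 2))), -1)) = Mul(-717, Pow(Mul(Rational(1, 6), Rational(1, 30), Pow(Add(-6, 1080), Rational(1, 2))), -1)) = Mul(-717, Pow(Mul(Rational(1, 6), Rational(1, 30), Pow(1074, Rational(1, 2))), -1)) = Mul(-717, Pow(Mul(Rational(1, 180), Pow(1074, Rational(1, 2))), -1)) = Mul(-717, Mul(Rational(30, 179), Pow(1074, Rational(1, 2)))) = Mul(Rational(-21510, 179), Pow(1074, Rational(1, 2)))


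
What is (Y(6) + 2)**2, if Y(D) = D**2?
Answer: 1444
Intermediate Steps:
(Y(6) + 2)**2 = (6**2 + 2)**2 = (36 + 2)**2 = 38**2 = 1444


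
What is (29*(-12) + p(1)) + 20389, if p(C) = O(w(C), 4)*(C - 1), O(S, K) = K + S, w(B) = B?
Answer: 20041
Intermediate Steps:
p(C) = (-1 + C)*(4 + C) (p(C) = (4 + C)*(C - 1) = (4 + C)*(-1 + C) = (-1 + C)*(4 + C))
(29*(-12) + p(1)) + 20389 = (29*(-12) + (-1 + 1)*(4 + 1)) + 20389 = (-348 + 0*5) + 20389 = (-348 + 0) + 20389 = -348 + 20389 = 20041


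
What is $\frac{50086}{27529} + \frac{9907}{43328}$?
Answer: $\frac{2442856011}{1192776512} \approx 2.048$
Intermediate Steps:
$\frac{50086}{27529} + \frac{9907}{43328} = \frac{2442856011}{1192776512}$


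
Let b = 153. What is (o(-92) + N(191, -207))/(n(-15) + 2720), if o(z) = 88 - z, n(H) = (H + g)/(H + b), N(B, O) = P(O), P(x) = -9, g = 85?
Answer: 11799/187715 ≈ 0.062856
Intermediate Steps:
N(B, O) = -9
n(H) = (85 + H)/(153 + H) (n(H) = (H + 85)/(H + 153) = (85 + H)/(153 + H))
(o(-92) + N(191, -207))/(n(-15) + 2720) = ((88 - 1*(-92)) - 9)/((85 - 15)/(153 - 15) + 2720) = ((88 + 92) - 9)/(70/138 + 2720) = (180 - 9)/((1/138)*70 + 2720) = 171/(35/69 + 2720) = 171/(187715/69) = 171*(69/187715) = 11799/187715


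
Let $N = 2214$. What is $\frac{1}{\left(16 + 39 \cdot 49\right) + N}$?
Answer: $\frac{1}{4141} \approx 0.00024149$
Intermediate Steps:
$\frac{1}{\left(16 + 39 \cdot 49\right) + N} = \frac{1}{\left(16 + 39 \cdot 49\right) + 2214} = \frac{1}{\left(16 + 1911\right) + 2214} = \frac{1}{1927 + 2214} = \frac{1}{4141}$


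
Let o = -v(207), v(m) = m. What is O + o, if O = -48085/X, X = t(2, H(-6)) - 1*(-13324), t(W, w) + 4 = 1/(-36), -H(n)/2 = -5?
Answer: -100991493/479519 ≈ -210.61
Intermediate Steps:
H(n) = 10 (H(n) = -2*(-5) = 10)
t(W, w) = -145/36 (t(W, w) = -4 + 1/(-36) = -4 - 1/36 = -145/36)
X = 479519/36 (X = -145/36 - 1*(-13324) = -145/36 + 13324 = 479519/36 ≈ 13320.)
O = -1731060/479519 (O = -48085/479519/36 = -48085*36/479519 = -1731060/479519 ≈ -3.6100)
o = -207 (o = -1*207 = -207)
O + o = -1731060/479519 - 207 = -100991493/479519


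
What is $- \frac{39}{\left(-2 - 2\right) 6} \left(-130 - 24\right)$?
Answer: $- \frac{1001}{4} \approx -250.25$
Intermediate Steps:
$- \frac{39}{\left(-2 - 2\right) 6} \left(-130 - 24\right) = - \frac{39}{\left(-4\right) 6} \left(-154\right) = - \frac{39}{-24} \left(-154\right) = \left(-39\right) \left(- \frac{1}{24}\right) \left(-154\right) = \frac{13}{8} \left(-154\right) = - \frac{1001}{4}$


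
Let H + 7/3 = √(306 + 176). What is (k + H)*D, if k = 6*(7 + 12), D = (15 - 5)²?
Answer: 33500/3 + 100*√482 ≈ 13362.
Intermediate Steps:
D = 100 (D = 10² = 100)
k = 114 (k = 6*19 = 114)
H = -7/3 + √482 (H = -7/3 + √(306 + 176) = -7/3 + √482 ≈ 19.621)
(k + H)*D = (114 + (-7/3 + √482))*100 = (335/3 + √482)*100 = 33500/3 + 100*√482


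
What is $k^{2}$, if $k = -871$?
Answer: $758641$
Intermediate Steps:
$k^{2} = \left(-871\right)^{2} = 758641$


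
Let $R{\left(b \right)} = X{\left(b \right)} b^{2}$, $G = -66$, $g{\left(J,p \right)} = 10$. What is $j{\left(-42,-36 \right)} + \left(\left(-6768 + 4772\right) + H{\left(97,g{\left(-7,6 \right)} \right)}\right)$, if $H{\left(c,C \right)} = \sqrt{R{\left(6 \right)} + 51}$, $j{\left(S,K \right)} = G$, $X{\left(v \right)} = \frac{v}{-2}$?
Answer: $-2062 + i \sqrt{57} \approx -2062.0 + 7.5498 i$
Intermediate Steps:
$X{\left(v \right)} = - \frac{v}{2}$ ($X{\left(v \right)} = v \left(- \frac{1}{2}\right) = - \frac{v}{2}$)
$j{\left(S,K \right)} = -66$
$R{\left(b \right)} = - \frac{b^{3}}{2}$ ($R{\left(b \right)} = - \frac{b}{2} b^{2} = - \frac{b^{3}}{2}$)
$H{\left(c,C \right)} = i \sqrt{57}$ ($H{\left(c,C \right)} = \sqrt{- \frac{6^{3}}{2} + 51} = \sqrt{\left(- \frac{1}{2}\right) 216 + 51} = \sqrt{-108 + 51} = \sqrt{-57} = i \sqrt{57}$)
$j{\left(-42,-36 \right)} + \left(\left(-6768 + 4772\right) + H{\left(97,g{\left(-7,6 \right)} \right)}\right) = -66 + \left(\left(-6768 + 4772\right) + i \sqrt{57}\right) = -66 - \left(1996 - i \sqrt{57}\right) = -2062 + i \sqrt{57}$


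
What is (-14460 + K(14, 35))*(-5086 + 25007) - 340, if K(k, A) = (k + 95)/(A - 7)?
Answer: -8063452611/28 ≈ -2.8798e+8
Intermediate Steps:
K(k, A) = (95 + k)/(-7 + A)
(-14460 + K(14, 35))*(-5086 + 25007) - 340 = (-14460 + (95 + 14)/(-7 + 35))*(-5086 + 25007) - 340 = (-14460 + 109/28)*19921 - 340 = -404771/28*19921 - 340 = -8063443091/28 - 340 = -8063452611/28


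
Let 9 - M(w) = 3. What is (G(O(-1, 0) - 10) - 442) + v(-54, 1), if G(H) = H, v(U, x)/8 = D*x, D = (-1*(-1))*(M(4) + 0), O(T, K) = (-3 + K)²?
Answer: -395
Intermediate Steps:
M(w) = 6 (M(w) = 9 - 1*3 = 9 - 3 = 6)
D = 6 (D = (-1*(-1))*(6 + 0) = 1*6 = 6)
v(U, x) = 48*x (v(U, x) = 8*(6*x) = 48*x)
(G(O(-1, 0) - 10) - 442) + v(-54, 1) = (((-3 + 0)² - 10) - 442) + 48*1 = (((-3)² - 10) - 442) + 48 = ((9 - 10) - 442) + 48 = (-1 - 442) + 48 = -443 + 48 = -395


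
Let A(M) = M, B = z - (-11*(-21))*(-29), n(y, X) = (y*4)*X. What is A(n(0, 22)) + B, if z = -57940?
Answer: -51241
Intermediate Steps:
n(y, X) = 4*X*y (n(y, X) = (4*y)*X = 4*X*y)
B = -51241 (B = -57940 - (-11*(-21))*(-29) = -57940 - 231*(-29) = -57940 - 1*(-6699) = -57940 + 6699 = -51241)
A(n(0, 22)) + B = 4*22*0 - 51241 = 0 - 51241 = -51241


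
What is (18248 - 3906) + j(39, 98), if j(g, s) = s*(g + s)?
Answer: 27768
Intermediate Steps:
(18248 - 3906) + j(39, 98) = (18248 - 3906) + 98*(39 + 98) = 14342 + 98*137 = 14342 + 13426 = 27768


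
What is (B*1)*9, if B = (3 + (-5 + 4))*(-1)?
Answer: -18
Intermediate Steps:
B = -2 (B = (3 - 1)*(-1) = 2*(-1) = -2)
(B*1)*9 = -2*1*9 = -2*9 = -18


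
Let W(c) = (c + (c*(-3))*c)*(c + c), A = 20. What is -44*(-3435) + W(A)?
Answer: 103940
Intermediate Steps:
W(c) = 2*c*(c - 3*c²) (W(c) = (c + (-3*c)*c)*(2*c) = (c - 3*c²)*(2*c) = 2*c*(c - 3*c²))
-44*(-3435) + W(A) = -44*(-3435) + 20²*(2 - 6*20) = 151140 + 400*(2 - 120) = 151140 + 400*(-118) = 151140 - 47200 = 103940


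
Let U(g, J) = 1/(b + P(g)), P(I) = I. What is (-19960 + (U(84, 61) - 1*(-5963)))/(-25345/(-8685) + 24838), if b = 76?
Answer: -3890044503/6903788000 ≈ -0.56347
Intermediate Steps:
U(g, J) = 1/(76 + g)
(-19960 + (U(84, 61) - 1*(-5963)))/(-25345/(-8685) + 24838) = (-19960 + (1/(76 + 84) - 1*(-5963)))/(-25345/(-8685) + 24838) = (-19960 + (1/160 + 5963))/(-25345*(-1/8685) + 24838) = (-19960 + (1/160 + 5963))/(5069/1737 + 24838) = (-19960 + 954081/160)/(43148675/1737) = -2239519/160*1737/43148675 = -3890044503/6903788000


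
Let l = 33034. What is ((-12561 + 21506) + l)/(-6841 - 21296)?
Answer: -13993/9379 ≈ -1.4920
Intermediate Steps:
((-12561 + 21506) + l)/(-6841 - 21296) = ((-12561 + 21506) + 33034)/(-6841 - 21296) = (8945 + 33034)/(-28137) = 41979*(-1/28137) = -13993/9379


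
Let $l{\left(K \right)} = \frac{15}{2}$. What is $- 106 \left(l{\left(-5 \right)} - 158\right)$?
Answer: $15953$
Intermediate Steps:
$l{\left(K \right)} = \frac{15}{2}$ ($l{\left(K \right)} = 15 \cdot \frac{1}{2} = \frac{15}{2}$)
$- 106 \left(l{\left(-5 \right)} - 158\right) = - 106 \left(\frac{15}{2} - 158\right) = \left(-106\right) \left(- \frac{301}{2}\right) = 15953$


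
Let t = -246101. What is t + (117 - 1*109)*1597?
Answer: -233325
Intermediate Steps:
t + (117 - 1*109)*1597 = -246101 + (117 - 1*109)*1597 = -246101 + (117 - 109)*1597 = -246101 + 8*1597 = -246101 + 12776 = -233325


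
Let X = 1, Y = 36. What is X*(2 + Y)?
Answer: 38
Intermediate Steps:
X*(2 + Y) = 1*(2 + 36) = 1*38 = 38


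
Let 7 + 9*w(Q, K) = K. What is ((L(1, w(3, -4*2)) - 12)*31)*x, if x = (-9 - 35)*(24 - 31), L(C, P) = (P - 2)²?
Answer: 124124/9 ≈ 13792.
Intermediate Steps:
w(Q, K) = -7/9 + K/9
L(C, P) = (-2 + P)²
x = 308 (x = -44*(-7) = 308)
((L(1, w(3, -4*2)) - 12)*31)*x = (((-2 + (-7/9 + (-4*2)/9))² - 12)*31)*308 = (((-2 + (-7/9 + (⅑)*(-8)))² - 12)*31)*308 = (((-2 + (-7/9 - 8/9))² - 12)*31)*308 = (((-2 - 5/3)² - 12)*31)*308 = (((-11/3)² - 12)*31)*308 = ((121/9 - 12)*31)*308 = ((13/9)*31)*308 = (403/9)*308 = 124124/9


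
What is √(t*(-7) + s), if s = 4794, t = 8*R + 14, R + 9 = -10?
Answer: 24*√10 ≈ 75.895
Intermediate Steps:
R = -19 (R = -9 - 10 = -19)
t = -138 (t = 8*(-19) + 14 = -152 + 14 = -138)
√(t*(-7) + s) = √(-138*(-7) + 4794) = √(966 + 4794) = √5760 = 24*√10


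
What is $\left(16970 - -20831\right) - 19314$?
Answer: $18487$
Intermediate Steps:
$\left(16970 - -20831\right) - 19314 = \left(16970 + 20831\right) - 19314 = 37801 - 19314 = 18487$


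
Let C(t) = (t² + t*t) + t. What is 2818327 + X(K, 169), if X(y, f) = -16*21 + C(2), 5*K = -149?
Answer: 2818001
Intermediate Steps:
C(t) = t + 2*t² (C(t) = (t² + t²) + t = 2*t² + t = t + 2*t²)
K = -149/5 (K = (⅕)*(-149) = -149/5 ≈ -29.800)
X(y, f) = -326 (X(y, f) = -16*21 + 2*(1 + 2*2) = -336 + 2*(1 + 4) = -336 + 2*5 = -336 + 10 = -326)
2818327 + X(K, 169) = 2818327 - 326 = 2818001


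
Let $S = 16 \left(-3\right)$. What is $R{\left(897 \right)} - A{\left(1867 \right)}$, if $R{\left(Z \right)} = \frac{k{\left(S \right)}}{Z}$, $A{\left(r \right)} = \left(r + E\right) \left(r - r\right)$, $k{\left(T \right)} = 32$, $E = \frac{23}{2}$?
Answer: $\frac{32}{897} \approx 0.035674$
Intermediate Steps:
$E = \frac{23}{2}$ ($E = 23 \cdot \frac{1}{2} = \frac{23}{2} \approx 11.5$)
$S = -48$
$A{\left(r \right)} = 0$ ($A{\left(r \right)} = \left(r + \frac{23}{2}\right) \left(r - r\right) = \left(\frac{23}{2} + r\right) 0 = 0$)
$R{\left(Z \right)} = \frac{32}{Z}$
$R{\left(897 \right)} - A{\left(1867 \right)} = \frac{32}{897} - 0 = 32 \cdot \frac{1}{897} + 0 = \frac{32}{897} + 0 = \frac{32}{897}$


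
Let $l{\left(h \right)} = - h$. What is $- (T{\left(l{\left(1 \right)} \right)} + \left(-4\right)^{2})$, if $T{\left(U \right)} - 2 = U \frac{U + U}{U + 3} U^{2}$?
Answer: $-19$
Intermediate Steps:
$T{\left(U \right)} = 2 + \frac{2 U^{4}}{3 + U}$ ($T{\left(U \right)} = 2 + U \frac{U + U}{U + 3} U^{2} = 2 + U \frac{2 U}{3 + U} U^{2} = 2 + U \frac{2 U^{3}}{3 + U} = 2 + \frac{2 U^{4}}{3 + U}$)
$- (T{\left(l{\left(1 \right)} \right)} + \left(-4\right)^{2}) = - (\frac{2 \left(3 - 1 + \left(\left(-1\right) 1\right)^{4}\right)}{3 - 1} + \left(-4\right)^{2}) = - (\frac{2 \left(3 - 1 + \left(-1\right)^{4}\right)}{3 - 1} + 16) = - (\frac{2 \left(3 - 1 + 1\right)}{2} + 16) = - (2 \cdot \frac{1}{2} \cdot 3 + 16) = - (3 + 16) = \left(-1\right) 19 = -19$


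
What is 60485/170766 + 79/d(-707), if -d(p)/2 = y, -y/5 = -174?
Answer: 15292231/49522140 ≈ 0.30880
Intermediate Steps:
y = 870 (y = -5*(-174) = 870)
d(p) = -1740 (d(p) = -2*870 = -1740)
60485/170766 + 79/d(-707) = 60485/170766 + 79/(-1740) = 60485*(1/170766) + 79*(-1/1740) = 60485/170766 - 79/1740 = 15292231/49522140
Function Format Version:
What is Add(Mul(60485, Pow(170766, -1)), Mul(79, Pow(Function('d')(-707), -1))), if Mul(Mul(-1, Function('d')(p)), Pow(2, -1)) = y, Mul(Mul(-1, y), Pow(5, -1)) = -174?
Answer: Rational(15292231, 49522140) ≈ 0.30880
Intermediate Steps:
y = 870 (y = Mul(-5, -174) = 870)
Function('d')(p) = -1740 (Function('d')(p) = Mul(-2, 870) = -1740)
Add(Mul(60485, Pow(170766, -1)), Mul(79, Pow(Function('d')(-707), -1))) = Add(Mul(60485, Pow(170766, -1)), Mul(79, Pow(-1740, -1))) = Add(Mul(60485, Rational(1, 170766)), Mul(79, Rational(-1, 1740))) = Add(Rational(60485, 170766), Rational(-79, 1740)) = Rational(15292231, 49522140)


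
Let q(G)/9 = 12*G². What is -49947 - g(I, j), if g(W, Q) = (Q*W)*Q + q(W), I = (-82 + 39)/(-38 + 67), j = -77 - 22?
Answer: -29983272/841 ≈ -35652.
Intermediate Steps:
q(G) = 108*G² (q(G) = 9*(12*G²) = 108*G²)
j = -99
I = -43/29 ≈ -1.4828
g(W, Q) = 108*W² + W*Q² (g(W, Q) = (Q*W)*Q + 108*W² = W*Q² + 108*W² = 108*W² + W*Q²)
-49947 - g(I, j) = -49947 - (-43)*((-99)² + 108*(-43/29))/29 = -49947 - (-43)*(9801 - 4644/29)/29 = -49947 - (-43)*279585/(29*29) = -49947 - 1*(-12022155/841) = -49947 + 12022155/841 = -29983272/841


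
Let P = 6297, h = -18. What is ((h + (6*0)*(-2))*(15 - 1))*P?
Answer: -1586844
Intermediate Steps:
((h + (6*0)*(-2))*(15 - 1))*P = ((-18 + (6*0)*(-2))*(15 - 1))*6297 = ((-18 + 0*(-2))*14)*6297 = ((-18 + 0)*14)*6297 = -18*14*6297 = -252*6297 = -1586844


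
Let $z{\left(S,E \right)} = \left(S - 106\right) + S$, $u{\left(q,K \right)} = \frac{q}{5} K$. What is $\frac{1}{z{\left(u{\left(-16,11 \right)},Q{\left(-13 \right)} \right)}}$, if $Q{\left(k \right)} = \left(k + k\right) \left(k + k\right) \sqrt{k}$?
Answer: $- \frac{5}{882} \approx -0.0056689$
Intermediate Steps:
$u{\left(q,K \right)} = \frac{K q}{5}$ ($u{\left(q,K \right)} = \frac{q}{5} K = \frac{K q}{5}$)
$Q{\left(k \right)} = 4 k^{\frac{5}{2}}$ ($Q{\left(k \right)} = 2 k 2 k \sqrt{k} = 4 k^{2} \sqrt{k} = 4 k^{\frac{5}{2}}$)
$z{\left(S,E \right)} = -106 + 2 S$ ($z{\left(S,E \right)} = \left(-106 + S\right) + S = -106 + 2 S$)
$\frac{1}{z{\left(u{\left(-16,11 \right)},Q{\left(-13 \right)} \right)}} = \frac{1}{-106 + 2 \cdot \frac{1}{5} \cdot 11 \left(-16\right)} = \frac{1}{-106 + 2 \left(- \frac{176}{5}\right)} = \frac{1}{-106 - \frac{352}{5}} = \frac{1}{- \frac{882}{5}} = - \frac{5}{882}$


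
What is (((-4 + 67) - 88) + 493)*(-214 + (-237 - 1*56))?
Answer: -237276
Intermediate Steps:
(((-4 + 67) - 88) + 493)*(-214 + (-237 - 1*56)) = ((63 - 88) + 493)*(-214 + (-237 - 56)) = (-25 + 493)*(-214 - 293) = 468*(-507) = -237276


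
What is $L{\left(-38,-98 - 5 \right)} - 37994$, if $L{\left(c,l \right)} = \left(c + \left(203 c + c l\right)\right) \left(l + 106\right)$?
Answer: $-49508$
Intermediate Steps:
$L{\left(c,l \right)} = \left(106 + l\right) \left(204 c + c l\right)$ ($L{\left(c,l \right)} = \left(204 c + c l\right) \left(106 + l\right) = \left(106 + l\right) \left(204 c + c l\right)$)
$L{\left(-38,-98 - 5 \right)} - 37994 = - 38 \left(21624 + \left(-98 - 5\right)^{2} + 310 \left(-98 - 5\right)\right) - 37994 = - 38 \left(21624 + \left(-103\right)^{2} + 310 \left(-103\right)\right) - 37994 = - 38 \left(21624 + 10609 - 31930\right) - 37994 = \left(-38\right) 303 - 37994 = -11514 - 37994 = -49508$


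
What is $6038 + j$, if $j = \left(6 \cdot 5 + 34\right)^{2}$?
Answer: $10134$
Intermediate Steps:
$j = 4096$ ($j = \left(30 + 34\right)^{2} = 64^{2} = 4096$)
$6038 + j = 6038 + 4096 = 10134$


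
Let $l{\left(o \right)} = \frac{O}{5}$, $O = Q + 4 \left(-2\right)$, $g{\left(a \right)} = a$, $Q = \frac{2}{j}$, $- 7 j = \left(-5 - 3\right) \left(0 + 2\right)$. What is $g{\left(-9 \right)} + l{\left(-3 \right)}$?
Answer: $- \frac{417}{40} \approx -10.425$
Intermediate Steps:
$j = \frac{16}{7}$ ($j = - \frac{\left(-5 - 3\right) \left(0 + 2\right)}{7} = - \frac{\left(-8\right) 2}{7} = \left(- \frac{1}{7}\right) \left(-16\right) = \frac{16}{7} \approx 2.2857$)
$Q = \frac{7}{8}$ ($Q = \frac{2}{\frac{16}{7}} = 2 \cdot \frac{7}{16} = \frac{7}{8} \approx 0.875$)
$O = - \frac{57}{8}$ ($O = \frac{7}{8} + 4 \left(-2\right) = \frac{7}{8} - 8 = - \frac{57}{8} \approx -7.125$)
$l{\left(o \right)} = - \frac{57}{40}$ ($l{\left(o \right)} = - \frac{57}{8 \cdot 5} = \left(- \frac{57}{8}\right) \frac{1}{5} = - \frac{57}{40}$)
$g{\left(-9 \right)} + l{\left(-3 \right)} = -9 - \frac{57}{40} = - \frac{417}{40}$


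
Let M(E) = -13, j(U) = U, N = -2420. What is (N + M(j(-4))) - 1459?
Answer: -3892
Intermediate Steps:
(N + M(j(-4))) - 1459 = (-2420 - 13) - 1459 = -2433 - 1459 = -3892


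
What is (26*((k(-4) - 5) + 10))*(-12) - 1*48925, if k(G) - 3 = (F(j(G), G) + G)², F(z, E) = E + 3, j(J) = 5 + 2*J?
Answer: -59221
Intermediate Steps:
F(z, E) = 3 + E
k(G) = 3 + (3 + 2*G)² (k(G) = 3 + ((3 + G) + G)² = 3 + (3 + 2*G)²)
(26*((k(-4) - 5) + 10))*(-12) - 1*48925 = (26*(((3 + (3 + 2*(-4))²) - 5) + 10))*(-12) - 1*48925 = (26*(((3 + (3 - 8)²) - 5) + 10))*(-12) - 48925 = (26*(((3 + (-5)²) - 5) + 10))*(-12) - 48925 = (26*(((3 + 25) - 5) + 10))*(-12) - 48925 = (26*((28 - 5) + 10))*(-12) - 48925 = (26*(23 + 10))*(-12) - 48925 = (26*33)*(-12) - 48925 = 858*(-12) - 48925 = -10296 - 48925 = -59221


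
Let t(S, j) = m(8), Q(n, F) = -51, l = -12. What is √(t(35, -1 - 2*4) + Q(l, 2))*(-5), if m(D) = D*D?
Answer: -5*√13 ≈ -18.028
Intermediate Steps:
m(D) = D²
t(S, j) = 64 (t(S, j) = 8² = 64)
√(t(35, -1 - 2*4) + Q(l, 2))*(-5) = √(64 - 51)*(-5) = √13*(-5) = -5*√13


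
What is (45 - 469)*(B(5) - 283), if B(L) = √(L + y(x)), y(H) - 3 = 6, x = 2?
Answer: 119992 - 424*√14 ≈ 1.1841e+5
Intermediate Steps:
y(H) = 9 (y(H) = 3 + 6 = 9)
B(L) = √(9 + L) (B(L) = √(L + 9) = √(9 + L))
(45 - 469)*(B(5) - 283) = (45 - 469)*(√(9 + 5) - 283) = -424*(√14 - 283) = -424*(-283 + √14) = 119992 - 424*√14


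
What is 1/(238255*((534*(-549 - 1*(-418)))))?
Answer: -1/16666890270 ≈ -5.9999e-11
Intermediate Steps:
1/(238255*((534*(-549 - 1*(-418))))) = 1/(238255*((534*(-549 + 418)))) = 1/(238255*((534*(-131)))) = (1/238255)/(-69954) = (1/238255)*(-1/69954) = -1/16666890270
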